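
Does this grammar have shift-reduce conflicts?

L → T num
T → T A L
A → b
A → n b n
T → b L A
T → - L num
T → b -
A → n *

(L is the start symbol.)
Augment with L' → L and build the canonical LR(0) collection (I0 = CLOSURE({[L' → . L]}), then GOTO on every symbol after a dot until no new states appear). It has 18 states:
  I0: { [L → . T num], [L' → . L], [T → . - L num], [T → . T A L], [T → . b -], [T → . b L A] }  — shift
  I1: { [L → . T num], [T → - . L num], [T → . - L num], [T → . T A L], [T → . b -], [T → . b L A] }  — shift
  I2: { [L' → L .] }  — accept
  I3: { [A → . b], [A → . n *], [A → . n b n], [L → T . num], [T → T . A L] }  — shift
  I4: { [L → . T num], [T → . - L num], [T → . T A L], [T → . b -], [T → . b L A], [T → b . -], [T → b . L A] }  — shift
  I5: { [L → . T num], [T → - . L num], [T → . - L num], [T → . T A L], [T → . b -], [T → . b L A], [T → b - .] }  — shift, reduce
  I6: { [A → . b], [A → . n *], [A → . n b n], [T → b L . A] }  — shift
  I7: { [T → b L A .] }  — reduce
  I8: { [A → b .] }  — reduce
  I9: { [A → n . *], [A → n . b n] }  — shift
  I10: { [A → n * .] }  — reduce
  I11: { [A → n b . n] }  — shift
  I12: { [A → n b n .] }  — reduce
  I13: { [T → - L . num] }  — shift
  I14: { [T → - L num .] }  — reduce
  I15: { [L → . T num], [T → . - L num], [T → . T A L], [T → . b -], [T → . b L A], [T → T A . L] }  — shift
  I16: { [L → T num .] }  — reduce
  I17: { [T → T A L .] }  — reduce

I5 contains reduce item [T → b - .] and shift items [T → . - L num], [T → . b -], [T → . b L A] — shift-reduce conflict.

Answer: Yes — I5: [T → b - .] vs [T → . - L num]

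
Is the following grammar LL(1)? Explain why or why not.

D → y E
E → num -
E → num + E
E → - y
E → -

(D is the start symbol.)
A grammar is LL(1) if for each non-terminal N with multiple productions, the predict sets of those productions are pairwise disjoint, where PREDICT(N → α) = (FIRST(α) \ {ε}) ∪ (FOLLOW(N) if α ⇒* ε).

For E:
  PREDICT(E → num '-') = { 'num' }
  PREDICT(E → num '+' E) = { 'num' }
  PREDICT(E → '-' y) = { '-' }
  PREDICT(E → '-') = { '-' }
D has a single production, so nothing to check there.

Conflict found: Predict set conflict for E: { 'num' }
The grammar is NOT LL(1).

Answer: No. Predict set conflict for E: { 'num' }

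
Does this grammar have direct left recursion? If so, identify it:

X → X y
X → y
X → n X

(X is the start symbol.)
Direct left recursion occurs when N → N α for some non-terminal N (the right-hand side begins with the left-hand side itself).

X → X y: LEFT RECURSIVE (starts with X)
X → y: starts with y
X → n X: starts with n

The grammar has direct left recursion on: X.

Answer: Yes, X is left-recursive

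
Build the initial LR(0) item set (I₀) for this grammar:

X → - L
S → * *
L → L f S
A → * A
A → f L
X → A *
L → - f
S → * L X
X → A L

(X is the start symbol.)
{ [A → . * A], [A → . f L], [X → . - L], [X → . A *], [X → . A L], [X' → . X] }

First, augment the grammar with X' → X
I₀ = CLOSURE({ [X' → . X] }):
  [X' → . X] has the dot before X: add [X → . - L], [X → . A *], [X → . A L]
  [X → . A *] has the dot before A: add [A → . * A], [A → . f L]
No further items can be added.

I₀ = { [A → . * A], [A → . f L], [X → . - L], [X → . A *], [X → . A L], [X' → . X] }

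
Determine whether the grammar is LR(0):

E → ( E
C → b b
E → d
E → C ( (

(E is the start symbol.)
Yes, the grammar is LR(0)

A grammar is LR(0) if no state in the canonical LR(0) collection has:
  - both a shift item (dot before a terminal) and a complete item (shift-reduce conflict), or
  - two or more complete items (reduce-reduce conflict; the accept item [E' → E .] counts as a complete item here).

Augment with E' → E and build the canonical LR(0) collection (I0 = CLOSURE({[E' → . E]}), then GOTO on every symbol after a dot until no new states appear). It has 10 states:
  I0: { [C → . b b], [E → . ( E], [E → . C ( (], [E → . d], [E' → . E] }  — shift
  I1: { [C → . b b], [E → ( . E], [E → . ( E], [E → . C ( (], [E → . d] }  — shift
  I2: { [E → C . ( (] }  — shift
  I3: { [E' → E .] }  — accept
  I4: { [C → b . b] }  — shift
  I5: { [E → d .] }  — reduce
  I6: { [C → b b .] }  — reduce
  I7: { [E → C ( . (] }  — shift
  I8: { [E → C ( ( .] }  — reduce
  I9: { [E → ( E .] }  — reduce

Every state is either a pure shift/goto state or contains exactly one complete item and nothing to shift — no conflicts. The grammar is LR(0).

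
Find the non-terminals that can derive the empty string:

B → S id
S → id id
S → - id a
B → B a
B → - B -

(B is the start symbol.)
A non-terminal is nullable if it can derive ε (the empty string): either it has an ε-production, or it has a production whose right-hand side consists entirely of nullable non-terminals.

There are no ε-productions, so no non-terminal can derive ε.
No non-terminals are nullable.

Answer: None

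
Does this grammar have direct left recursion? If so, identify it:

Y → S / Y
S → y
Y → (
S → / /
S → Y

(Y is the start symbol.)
Direct left recursion occurs when N → N α for some non-terminal N (the right-hand side begins with the left-hand side itself).

Y → S / Y: starts with S
S → y: starts with y
Y → (: starts with '('
S → / /: starts with '/'
S → Y: starts with Y

No direct left recursion found.

Answer: No direct left recursion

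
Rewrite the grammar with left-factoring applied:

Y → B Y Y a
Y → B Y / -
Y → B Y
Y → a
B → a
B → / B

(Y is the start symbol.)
Left-factoring transforms A → αβ₁ | αβ₂ into A → αA' and A' → β₁ | β₂
(α is the longest common prefix among the alternatives). Repeat until
no nonterminal has two alternatives with a common prefix.

Round 1: Y has alternatives sharing prefix 'B Y'. Introduce Y': Y → B Y Y'
  Add: Y' → Y a
  Add: Y' → / -
  Add: Y' → ε

No remaining common prefixes — done.

Resulting grammar:
Y → B Y Y'
Y' → Y a
Y' → / -
Y' → ε
Y → a
B → a
B → / B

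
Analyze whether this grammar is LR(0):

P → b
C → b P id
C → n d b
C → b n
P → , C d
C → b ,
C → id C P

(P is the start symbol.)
Augment with P' → P and build the canonical LR(0) collection (I0 = CLOSURE({[P' → . P]}), then GOTO on every symbol after a dot until no new states appear). It has 17 states:
  I0: { [P → . , C d], [P → . b], [P' → . P] }  — shift
  I1: { [C → . b ,], [C → . b P id], [C → . b n], [C → . id C P], [C → . n d b], [P → , . C d] }  — shift
  I2: { [P' → P .] }  — accept
  I3: { [P → b .] }  — reduce
  I4: { [P → , C . d] }  — shift
  I5: { [C → b . ,], [C → b . P id], [C → b . n], [P → . , C d], [P → . b] }  — shift
  I6: { [C → . b ,], [C → . b P id], [C → . b n], [C → . id C P], [C → . n d b], [C → id . C P] }  — shift
  I7: { [C → n . d b] }  — shift
  I8: { [C → n d . b] }  — shift
  I9: { [C → n d b .] }  — reduce
  I10: { [C → id C . P], [P → . , C d], [P → . b] }  — shift
  I11: { [C → id C P .] }  — reduce
  I12: { [C → . b ,], [C → . b P id], [C → . b n], [C → . id C P], [C → . n d b], [C → b , .], [P → , . C d] }  — shift, reduce
  I13: { [C → b P . id] }  — shift
  I14: { [C → b n .] }  — reduce
  I15: { [C → b P id .] }  — reduce
  I16: { [P → , C d .] }  — reduce

Conflict in state I12:
  Shift-reduce conflict between [C → b , .] and [C → . b ,]
So the grammar is NOT LR(0).

Answer: No. Shift-reduce conflict between [C → b , .] and [C → . b ,]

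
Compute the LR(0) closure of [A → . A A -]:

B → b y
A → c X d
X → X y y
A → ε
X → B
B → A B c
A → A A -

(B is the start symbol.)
{ [A → . A A -], [A → . c X d], [A → .] }

To compute CLOSURE, for each item [A → α.Bβ] where B is a non-terminal, add [B → .γ] for all productions B → γ; repeat for the newly added items until nothing changes.

Start with: [A → . A A -]
  [A → . A A -] has the dot before A: add [A → . c X d], [A → .]
No further items can be added.

CLOSURE = { [A → . A A -], [A → . c X d], [A → .] }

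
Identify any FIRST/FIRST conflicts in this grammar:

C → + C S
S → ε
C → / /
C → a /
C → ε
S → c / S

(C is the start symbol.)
A FIRST/FIRST conflict occurs when two productions N → α and N → β for the same non-terminal have FIRST(α) ∩ FIRST(β) ≠ ∅ (with ε ∈ FIRST of a nullable right-hand side, so two nullable alternatives also conflict).

Productions for C:
  C → + C S: FIRST = { '+' }
  C → / /: FIRST = { '/' }
  C → a /: FIRST = { 'a' }
  C → ε: FIRST = { ε }
Productions for S:
  S → ε: FIRST = { ε }
  S → c / S: FIRST = { 'c' }

All alternatives of each non-terminal have pairwise disjoint FIRST sets.

Answer: No FIRST/FIRST conflicts.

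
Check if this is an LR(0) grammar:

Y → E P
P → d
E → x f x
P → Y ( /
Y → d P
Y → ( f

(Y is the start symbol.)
Augment with Y' → Y and build the canonical LR(0) collection (I0 = CLOSURE({[Y' → . Y]}), then GOTO on every symbol after a dot until no new states appear). It has 15 states:
  I0: { [E → . x f x], [Y → . ( f], [Y → . E P], [Y → . d P], [Y' → . Y] }  — shift
  I1: { [Y → ( . f] }  — shift
  I2: { [E → . x f x], [P → . Y ( /], [P → . d], [Y → . ( f], [Y → . E P], [Y → . d P], [Y → E . P] }  — shift
  I3: { [Y' → Y .] }  — accept
  I4: { [E → . x f x], [P → . Y ( /], [P → . d], [Y → . ( f], [Y → . E P], [Y → . d P], [Y → d . P] }  — shift
  I5: { [E → x . f x] }  — shift
  I6: { [E → x f . x] }  — shift
  I7: { [E → x f x .] }  — reduce
  I8: { [Y → d P .] }  — reduce
  I9: { [P → Y . ( /] }  — shift
  I10: { [E → . x f x], [P → . Y ( /], [P → . d], [P → d .], [Y → . ( f], [Y → . E P], [Y → . d P], [Y → d . P] }  — shift, reduce
  I11: { [P → Y ( . /] }  — shift
  I12: { [P → Y ( / .] }  — reduce
  I13: { [Y → E P .] }  — reduce
  I14: { [Y → ( f .] }  — reduce

Conflict in state I10:
  Shift-reduce conflict between [P → d .] and [E → . x f x]
So the grammar is NOT LR(0).

Answer: No. Shift-reduce conflict between [P → d .] and [E → . x f x]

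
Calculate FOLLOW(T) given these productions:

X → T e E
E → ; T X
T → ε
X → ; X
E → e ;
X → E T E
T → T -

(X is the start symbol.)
To compute FOLLOW(T), find every occurrence of T on a right-hand side N → α T β: add FIRST(β) \ {ε}, and if β is empty or nullable also add FOLLOW(N). Iterate to a fixed point.

In X → T e E: T is followed by e E, add FIRST(e E) \ {ε} = { 'e' }
In E → ; T X: T is followed by X, add FIRST(X) \ {ε} = { '-', ';', 'e' }
In X → E T E: T is followed by E, add FIRST(E) \ {ε} = { ';', 'e' }
In T → T -: T is followed by '-', add FIRST('-') \ {ε} = { '-' }

Taking the union: FOLLOW(T) = { '-', ';', 'e' }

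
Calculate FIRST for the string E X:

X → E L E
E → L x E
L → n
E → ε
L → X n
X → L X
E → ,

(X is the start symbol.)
FIRST sets of the non-terminals involved (from the grammar, by fixed-point iteration):
  FIRST(E) = { ',', 'n', ε }
  FIRST(X) = { ',', 'n' }

To compute FIRST(E X), process the symbols left to right:
Symbol E is a non-terminal. Add FIRST(E) \ {ε} = { ',', 'n' }
E is nullable (ε ∈ FIRST(E)), continue to the next symbol.
Symbol X is a non-terminal. Add FIRST(X) \ {ε} = { ',', 'n' }
X is not nullable (ε ∉ FIRST(X)), so stop here.
FIRST(E X) = { ',', 'n' }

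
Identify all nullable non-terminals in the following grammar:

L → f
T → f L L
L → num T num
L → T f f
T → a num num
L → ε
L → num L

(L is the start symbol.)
{ 'L' }

ε-productions: L → ε
So L is immediately nullable.
No further non-terminal can be added: every production for the remaining non-terminals contains a terminal or a non-nullable non-terminal.
Nullable = { 'L' }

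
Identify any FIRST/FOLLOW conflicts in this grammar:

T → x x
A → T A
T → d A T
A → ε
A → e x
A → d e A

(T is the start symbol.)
Yes. A → T A with FOLLOW(A) on { 'd', 'x' }; A → d e A with FOLLOW(A) on { 'd' }

A FIRST/FOLLOW conflict occurs when a non-terminal N has a nullable alternative N → β (β ⇒* ε) and another alternative N → α with FIRST(α) ∩ FOLLOW(N) ≠ ∅: on such a lookahead the parser cannot decide between expanding α and letting N vanish via β.

Nullable non-terminals: A.
FIRST sets used below: FIRST(T) = { 'd', 'x' }

A: nullable alternative(s) A → ε; FOLLOW(A) = { 'd', 'x' }
  A → T A: FIRST \ {ε} = { 'd', 'x' } — overlaps FOLLOW(A) on { 'd', 'x' }: CONFLICT
  A → ε: FIRST \ {ε} = { } — this is the only nullable alternative, skip
  A → e x: FIRST \ {ε} = { 'e' } — disjoint from FOLLOW(A)
  A → d e A: FIRST \ {ε} = { 'd' } — overlaps FOLLOW(A) on { 'd' }: CONFLICT

T has no nullable alternative, so no FIRST/FOLLOW check is needed there.

So the grammar has 2 FIRST/FOLLOW conflicts (marked CONFLICT above).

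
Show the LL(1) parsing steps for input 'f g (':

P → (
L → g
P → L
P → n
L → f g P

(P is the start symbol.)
LL(1) parsing maintains a stack (initially the start symbol over $) and the input. At each step: if the stack top is a terminal, match it against the current input token; if it is a non-terminal N, replace it with the RHS of M[N, lookahead] (the unique production whose predict set contains the lookahead).

Stack is shown with the top on the left.

Stack    Input    Action
------------------------
P $      f g ( $  output P → L
L $      f g ( $  output L → f g P
f g P $  f g ( $  match 'f'
g P $    g ( $    match 'g'
P $      ( $      output P → (
( $      ( $      match '('
$        $        accept

The string is accepted.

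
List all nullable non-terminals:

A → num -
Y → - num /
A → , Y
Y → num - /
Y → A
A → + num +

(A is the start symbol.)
None

A non-terminal is nullable if it can derive ε (the empty string): either it has an ε-production, or it has a production whose right-hand side consists entirely of nullable non-terminals.

There are no ε-productions, so no non-terminal can derive ε.
No non-terminals are nullable.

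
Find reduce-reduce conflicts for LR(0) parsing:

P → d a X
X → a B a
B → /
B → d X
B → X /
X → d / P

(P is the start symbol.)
No reduce-reduce conflicts

Augment with P' → P and build the canonical LR(0) collection (I0 = CLOSURE({[P' → . P]}), then GOTO on every symbol after a dot until no new states appear). It has 16 states:
  I0: { [P → . d a X], [P' → . P] }  — shift
  I1: { [P' → P .] }  — accept
  I2: { [P → d . a X] }  — shift
  I3: { [P → d a . X], [X → . a B a], [X → . d / P] }  — shift
  I4: { [P → d a X .] }  — reduce
  I5: { [B → . /], [B → . X /], [B → . d X], [X → . a B a], [X → . d / P], [X → a . B a] }  — shift
  I6: { [X → d . / P] }  — shift
  I7: { [P → . d a X], [X → d / . P] }  — shift
  I8: { [X → d / P .] }  — reduce
  I9: { [B → / .] }  — reduce
  I10: { [X → a B . a] }  — shift
  I11: { [B → X . /] }  — shift
  I12: { [B → d . X], [X → . a B a], [X → . d / P], [X → d . / P] }  — shift
  I13: { [B → d X .] }  — reduce
  I14: { [B → X / .] }  — reduce
  I15: { [X → a B a .] }  — reduce

No state contains more than one complete item.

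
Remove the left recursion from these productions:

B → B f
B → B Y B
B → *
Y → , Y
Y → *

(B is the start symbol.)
B → * B'
B' → f B'
B' → Y B B'
B' → ε
Y → , Y
Y → *

B is directly left-recursive. The standard transformation for
  A → A α₁ | ... | A α_m | β₁ | ... | β_n
is
  A  → β₁ A' | ... | β_n A'
  A' → α₁ A' | ... | α_m A' | ε

B → * becomes B → * B'
B → B f becomes B' → f B'
B → B Y B becomes B' → Y B B'
Add B' → ε

Productions for other non-terminals are unchanged:
  Y → , Y
  Y → *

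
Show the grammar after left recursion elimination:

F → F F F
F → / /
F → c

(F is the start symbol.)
F → / / F'
F → c F'
F' → F F F'
F' → ε

F is directly left-recursive. The standard transformation for
  A → A α₁ | ... | A α_m | β₁ | ... | β_n
is
  A  → β₁ A' | ... | β_n A'
  A' → α₁ A' | ... | α_m A' | ε

F → / / becomes F → / / F'
F → c becomes F → c F'
F → F F F becomes F' → F F F'
Add F' → ε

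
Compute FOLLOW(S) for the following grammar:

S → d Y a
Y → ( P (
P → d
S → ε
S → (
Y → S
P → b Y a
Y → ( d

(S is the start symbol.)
To compute FOLLOW(S), find every occurrence of S on a right-hand side N → α S β: add FIRST(β) \ {ε}, and if β is empty or nullable also add FOLLOW(N). Iterate to a fixed point.

S is the start symbol, so $ ∈ FOLLOW(S).
In Y → S: S is at the end, add FOLLOW(Y)

The FOLLOW sets referred to above (computed the same way, to a fixed point):
  FOLLOW(Y) = { 'a' }

Taking the union: FOLLOW(S) = { $, 'a' }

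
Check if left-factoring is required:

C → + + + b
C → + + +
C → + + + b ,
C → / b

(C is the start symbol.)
Left-factoring is needed when two productions for the same non-terminal
share a common prefix on the right-hand side.

Productions for C:
  C → + + + b
  C → + + +
  C → + + + b ,
  C → / b

Found common prefix '+ + +' in productions for C

Answer: Yes, C has productions with common prefix '+ + +'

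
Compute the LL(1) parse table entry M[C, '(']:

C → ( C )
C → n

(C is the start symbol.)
To find M[C, '('], we find productions for C where '(' is in the predict set (PREDICT(N → α) = (FIRST(α) \ {ε}) ∪ (FOLLOW(N) if α ⇒* ε)).

C → ( C ): PREDICT = { '(' }
  '(' is in predict set, so this production goes in M[C, '(']
C → n: PREDICT = { 'n' }

M[C, '('] = C → ( C )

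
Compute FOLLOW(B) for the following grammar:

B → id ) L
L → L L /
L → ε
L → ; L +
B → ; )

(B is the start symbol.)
To compute FOLLOW(B), find every occurrence of B on a right-hand side N → α B β: add FIRST(β) \ {ε}, and if β is empty or nullable also add FOLLOW(N). Iterate to a fixed point.

B is the start symbol, so $ ∈ FOLLOW(B).
B does not occur on any right-hand side.

Taking the union: FOLLOW(B) = { $ }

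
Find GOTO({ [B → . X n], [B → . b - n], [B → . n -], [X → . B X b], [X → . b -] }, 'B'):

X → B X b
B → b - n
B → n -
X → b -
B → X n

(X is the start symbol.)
GOTO(I, 'B') = CLOSURE({ [A → αX.β] : [A → α.Xβ] ∈ I, X = 'B' })

Items with dot before 'B', with the dot advanced:
  [X → . B X b] → [X → B . X b]
Closure of the advanced items:
  [X → B . X b] has the dot before X: add [X → . B X b], [X → . b -]
  [X → . B X b] has the dot before B: add [B → . b - n], [B → . n -], [B → . X n]

GOTO = { [B → . X n], [B → . b - n], [B → . n -], [X → . B X b], [X → . b -], [X → B . X b] }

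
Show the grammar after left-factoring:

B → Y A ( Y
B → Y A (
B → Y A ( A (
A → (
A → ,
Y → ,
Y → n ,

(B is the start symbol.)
B → Y A ( B'
B' → Y
B' → ε
B' → A (
A → (
A → ,
Y → ,
Y → n ,

Left-factoring transforms A → αβ₁ | αβ₂ into A → αA' and A' → β₁ | β₂
(α is the longest common prefix among the alternatives). Repeat until
no nonterminal has two alternatives with a common prefix.

Round 1: B has alternatives sharing prefix 'Y A ('. Introduce B': B → Y A ( B'
  Add: B' → Y
  Add: B' → ε
  Add: B' → A (

No remaining common prefixes — done.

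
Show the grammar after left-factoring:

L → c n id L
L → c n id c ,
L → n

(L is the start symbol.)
Left-factoring transforms A → αβ₁ | αβ₂ into A → αA' and A' → β₁ | β₂
(α is the longest common prefix among the alternatives). Repeat until
no nonterminal has two alternatives with a common prefix.

Round 1: L has alternatives sharing prefix 'c n id'. Introduce L': L → c n id L'
  Add: L' → L
  Add: L' → c ,

No remaining common prefixes — done.

Resulting grammar:
L → c n id L'
L' → L
L' → c ,
L → n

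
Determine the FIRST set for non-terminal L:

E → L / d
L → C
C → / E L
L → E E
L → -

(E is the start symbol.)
{ '-', '/' }

FIRST sets of the other non-terminals involved (by the same procedure, iterated to a fixed point):
  FIRST(C) = { '/' }
  FIRST(E) = { '-', '/' }

From L → C:
  - C is a non-terminal: add FIRST(C) \ {ε} = { '/' }
    C is not nullable, so stop
From L → E E:
  - E is a non-terminal: add FIRST(E) \ {ε} = { '-', '/' }
    E is not nullable, so stop
From L → -:
  - '-' is a terminal: add '-' and stop

Collecting: FIRST(L) = { '-', '/' }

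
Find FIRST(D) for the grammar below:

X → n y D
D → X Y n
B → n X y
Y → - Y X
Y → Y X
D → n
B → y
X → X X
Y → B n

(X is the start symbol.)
{ 'n' }

To compute FIRST(D), examine every production with D on the left-hand side, reading each right-hand side left to right until a non-nullable symbol is reached.

FIRST sets of the other non-terminals involved (by the same procedure, iterated to a fixed point):
  FIRST(X) = { 'n' }

From D → X Y n:
  - X is a non-terminal: add FIRST(X) \ {ε} = { 'n' }
    X is not nullable, so stop
From D → n:
  - n is a terminal: add 'n' and stop

Collecting: FIRST(D) = { 'n' }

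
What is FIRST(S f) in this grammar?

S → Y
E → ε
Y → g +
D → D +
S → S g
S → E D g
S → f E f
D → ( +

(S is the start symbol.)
FIRST sets of the non-terminals involved (from the grammar, by fixed-point iteration):
  FIRST(S) = { '(', 'f', 'g' }

To compute FIRST(S f), process the symbols left to right:
Symbol S is a non-terminal. Add FIRST(S) \ {ε} = { '(', 'f', 'g' }
S is not nullable (ε ∉ FIRST(S)), so stop here.
FIRST(S f) = { '(', 'f', 'g' }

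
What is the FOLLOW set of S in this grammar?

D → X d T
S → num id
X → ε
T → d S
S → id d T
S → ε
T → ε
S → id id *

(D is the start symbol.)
To compute FOLLOW(S), find every occurrence of S on a right-hand side N → α S β: add FIRST(β) \ {ε}, and if β is empty or nullable also add FOLLOW(N). Iterate to a fixed point.

In T → d S: S is at the end, add FOLLOW(T)

The FOLLOW sets referred to above (computed the same way, to a fixed point):
  FOLLOW(T) = { $ }

Taking the union: FOLLOW(S) = { $ }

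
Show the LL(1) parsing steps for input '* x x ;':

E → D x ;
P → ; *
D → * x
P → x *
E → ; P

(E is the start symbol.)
Stack is shown with the top on the left.

Stack      Input      Action
----------------------------
E $        * x x ; $  output E → D x ;
D x ; $    * x x ; $  output D → * x
* x x ; $  * x x ; $  match '*'
x x ; $    x x ; $    match 'x'
x ; $      x ; $      match 'x'
; $        ; $        match ';'
$          $          accept

The string is accepted.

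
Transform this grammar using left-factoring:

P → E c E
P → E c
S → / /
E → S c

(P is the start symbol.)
P → E c P'
P' → E
P' → ε
S → / /
E → S c

Left-factoring transforms A → αβ₁ | αβ₂ into A → αA' and A' → β₁ | β₂
(α is the longest common prefix among the alternatives). Repeat until
no nonterminal has two alternatives with a common prefix.

Round 1: P has alternatives sharing prefix 'E c'. Introduce P': P → E c P'
  Add: P' → E
  Add: P' → ε

No remaining common prefixes — done.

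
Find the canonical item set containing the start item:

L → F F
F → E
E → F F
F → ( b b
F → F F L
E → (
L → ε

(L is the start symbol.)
{ [E → . (], [E → . F F], [F → . ( b b], [F → . E], [F → . F F L], [L → . F F], [L → .], [L' → . L] }

First, augment the grammar with L' → L
I₀ = CLOSURE({ [L' → . L] }):
  [L' → . L] has the dot before L: add [L → . F F], [L → .]
  [L → . F F] has the dot before F: add [F → . E], [F → . ( b b], [F → . F F L]
  [F → . E] has the dot before E: add [E → . F F], [E → . (]
No further items can be added.

I₀ = { [E → . (], [E → . F F], [F → . ( b b], [F → . E], [F → . F F L], [L → . F F], [L → .], [L' → . L] }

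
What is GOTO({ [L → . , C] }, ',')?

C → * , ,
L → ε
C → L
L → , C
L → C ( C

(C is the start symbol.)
{ [C → . * , ,], [C → . L], [L → , . C], [L → . , C], [L → . C ( C], [L → .] }

GOTO(I, ',') = CLOSURE({ [A → αX.β] : [A → α.Xβ] ∈ I, X = ',' })

Items with dot before ',', with the dot advanced:
  [L → . , C] → [L → , . C]
Closure of the advanced items:
  [L → , . C] has the dot before C: add [C → . * , ,], [C → . L]
  [C → . L] has the dot before L: add [L → .], [L → . , C], [L → . C ( C]

GOTO = { [C → . * , ,], [C → . L], [L → , . C], [L → . , C], [L → . C ( C], [L → .] }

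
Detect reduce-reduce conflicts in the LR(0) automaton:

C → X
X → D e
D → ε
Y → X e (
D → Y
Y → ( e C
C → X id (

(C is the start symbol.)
No reduce-reduce conflicts

Augment with C' → C and build the canonical LR(0) collection (I0 = CLOSURE({[C' → . C]}), then GOTO on every symbol after a dot until no new states appear). It has 13 states:
  I0: { [C → . X id (], [C → . X], [C' → . C], [D → . Y], [D → .], [X → . D e], [Y → . ( e C], [Y → . X e (] }  — shift, reduce
  I1: { [Y → ( . e C] }  — shift
  I2: { [C' → C .] }  — accept
  I3: { [X → D . e] }  — shift
  I4: { [C → X . id (], [C → X .], [Y → X . e (] }  — shift, reduce
  I5: { [D → Y .] }  — reduce
  I6: { [Y → X e . (] }  — shift
  I7: { [C → X id . (] }  — shift
  I8: { [C → X id ( .] }  — reduce
  I9: { [Y → X e ( .] }  — reduce
  I10: { [X → D e .] }  — reduce
  I11: { [C → . X id (], [C → . X], [D → . Y], [D → .], [X → . D e], [Y → ( e . C], [Y → . ( e C], [Y → . X e (] }  — shift, reduce
  I12: { [Y → ( e C .] }  — reduce

No state contains more than one complete item.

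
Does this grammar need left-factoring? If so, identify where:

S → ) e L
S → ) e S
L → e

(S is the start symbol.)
Left-factoring is needed when two productions for the same non-terminal
share a common prefix on the right-hand side.

Productions for S:
  S → ) e L
  S → ) e S

Found common prefix ') e' in productions for S

Answer: Yes, S has productions with common prefix ') e'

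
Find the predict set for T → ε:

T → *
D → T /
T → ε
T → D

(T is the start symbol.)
{ $, '/' }

PREDICT(T → ε) = (FIRST(RHS) \ {ε}) ∪ (FOLLOW(T) if ε ∈ FIRST(RHS), i.e. RHS ⇒* ε)
The right-hand side is ε (FIRST(ε) = { ε }), so the predict set is FOLLOW(T) = { $, '/' }
PREDICT(T → ε) = { $, '/' }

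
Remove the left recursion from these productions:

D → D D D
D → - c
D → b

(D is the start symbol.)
D is directly left-recursive. The standard transformation for
  A → A α₁ | ... | A α_m | β₁ | ... | β_n
is
  A  → β₁ A' | ... | β_n A'
  A' → α₁ A' | ... | α_m A' | ε

D → - c becomes D → - c D'
D → b becomes D → b D'
D → D D D becomes D' → D D D'
Add D' → ε

Resulting grammar:
D → - c D'
D → b D'
D' → D D D'
D' → ε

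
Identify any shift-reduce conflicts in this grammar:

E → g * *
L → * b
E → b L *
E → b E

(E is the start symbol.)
No shift-reduce conflicts

A shift-reduce conflict occurs when an LR(0) state has both:
  - a complete (reduce) item [A → α .] (dot at the end), and
  - a shift item [B → β . c γ] (dot before a terminal).

Augment with E' → E and build the canonical LR(0) collection (I0 = CLOSURE({[E' → . E]}), then GOTO on every symbol after a dot until no new states appear). It has 11 states:
  I0: { [E → . b E], [E → . b L *], [E → . g * *], [E' → . E] }  — shift
  I1: { [E' → E .] }  — accept
  I2: { [E → . b E], [E → . b L *], [E → . g * *], [E → b . E], [E → b . L *], [L → . * b] }  — shift
  I3: { [E → g . * *] }  — shift
  I4: { [E → g * . *] }  — shift
  I5: { [E → g * * .] }  — reduce
  I6: { [L → * . b] }  — shift
  I7: { [E → b E .] }  — reduce
  I8: { [E → b L . *] }  — shift
  I9: { [E → b L * .] }  — reduce
  I10: { [L → * b .] }  — reduce

No state contains both a complete item and a shift item.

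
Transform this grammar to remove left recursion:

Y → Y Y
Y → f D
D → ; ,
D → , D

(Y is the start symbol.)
Y is directly left-recursive. The standard transformation for
  A → A α₁ | ... | A α_m | β₁ | ... | β_n
is
  A  → β₁ A' | ... | β_n A'
  A' → α₁ A' | ... | α_m A' | ε

Y → f D becomes Y → f D Y'
Y → Y Y becomes Y' → Y Y'
Add Y' → ε

Productions for other non-terminals are unchanged:
  D → ; ,
  D → , D

Resulting grammar:
Y → f D Y'
Y' → Y Y'
Y' → ε
D → ; ,
D → , D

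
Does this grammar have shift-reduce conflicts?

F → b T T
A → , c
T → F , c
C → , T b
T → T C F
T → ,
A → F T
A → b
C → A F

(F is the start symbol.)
Yes — I6: [T → , .] vs [A → , . c]; I10: [F → b T T .] vs [A → . , c]; I11: [A → b .] vs [F → . b T T]; I14: [A → F T .] vs [A → . , c]; I17: [A → b .] vs [F → . b T T]; I18: [T → , .] vs [T → F , . c]

A shift-reduce conflict occurs when an LR(0) state has both:
  - a complete (reduce) item [A → α .] (dot at the end), and
  - a shift item [B → β . c γ] (dot before a terminal).

Augment with F' → F and build the canonical LR(0) collection (I0 = CLOSURE({[F' → . F]}), then GOTO on every symbol after a dot until no new states appear). It has 23 states:
  I0: { [F → . b T T], [F' → . F] }  — shift
  I1: { [F' → F .] }  — accept
  I2: { [F → . b T T], [F → b . T T], [T → . ,], [T → . F , c], [T → . T C F] }  — shift
  I3: { [T → , .] }  — reduce
  I4: { [T → F . , c] }  — shift
  I5: { [A → . , c], [A → . F T], [A → . b], [C → . , T b], [C → . A F], [F → . b T T], [F → b T . T], [T → . ,], [T → . F , c], [T → . T C F], [T → T . C F] }  — shift
  I6: { [A → , . c], [C → , . T b], [F → . b T T], [T → , .], [T → . ,], [T → . F , c], [T → . T C F] }  — shift, reduce
  I7: { [C → A . F], [F → . b T T] }  — shift
  I8: { [F → . b T T], [T → T C . F] }  — shift
  I9: { [A → F . T], [F → . b T T], [T → . ,], [T → . F , c], [T → . T C F], [T → F . , c] }  — shift
  I10: { [A → . , c], [A → . F T], [A → . b], [C → . , T b], [C → . A F], [F → . b T T], [F → b T T .], [T → T . C F] }  — shift, reduce
  I11: { [A → b .], [F → . b T T], [F → b . T T], [T → . ,], [T → . F , c], [T → . T C F] }  — shift, reduce
  I12: { [A → , . c], [C → , . T b], [F → . b T T], [T → . ,], [T → . F , c], [T → . T C F] }  — shift
  I13: { [A → F . T], [F → . b T T], [T → . ,], [T → . F , c], [T → . T C F] }  — shift
  I14: { [A → . , c], [A → . F T], [A → . b], [A → F T .], [C → . , T b], [C → . A F], [F → . b T T], [T → T . C F] }  — shift, reduce
  I15: { [A → . , c], [A → . F T], [A → . b], [C → , T . b], [C → . , T b], [C → . A F], [F → . b T T], [T → T . C F] }  — shift
  I16: { [A → , c .] }  — reduce
  I17: { [A → b .], [C → , T b .], [F → . b T T], [F → b . T T], [T → . ,], [T → . F , c], [T → . T C F] }  — shift, 2 reduces
  I18: { [T → , .], [T → F , . c] }  — shift, reduce
  I19: { [T → F , c .] }  — reduce
  I20: { [T → T C F .] }  — reduce
  I21: { [C → A F .] }  — reduce
  I22: { [T → F , . c] }  — shift

I6 contains reduce item [T → , .] and shift items [A → , . c], [F → . b T T], [T → . ,] — shift-reduce conflict.
I10 contains reduce item [F → b T T .] and shift items [A → . , c], [A → . b], [C → . , T b], [F → . b T T] — shift-reduce conflict.
I11 contains reduce item [A → b .] and shift items [F → . b T T], [T → . ,] — shift-reduce conflict.
I14 contains reduce item [A → F T .] and shift items [A → . , c], [A → . b], [C → . , T b], [F → . b T T] — shift-reduce conflict.
I17 contains reduce items [A → b .], [C → , T b .] and shift items [F → . b T T], [T → . ,] — shift-reduce conflict.
I18 contains reduce item [T → , .] and shift item [T → F , . c] — shift-reduce conflict.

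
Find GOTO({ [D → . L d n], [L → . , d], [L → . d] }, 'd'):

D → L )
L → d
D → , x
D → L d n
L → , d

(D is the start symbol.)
{ [L → d .] }

GOTO(I, 'd') = CLOSURE({ [A → αX.β] : [A → α.Xβ] ∈ I, X = 'd' })

Items with dot before 'd', with the dot advanced:
  [L → . d] → [L → d .]
Closure adds nothing (no advanced item has the dot before a non-terminal).

GOTO = { [L → d .] }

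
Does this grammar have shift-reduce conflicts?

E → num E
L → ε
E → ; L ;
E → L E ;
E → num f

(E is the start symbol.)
A shift-reduce conflict occurs when an LR(0) state has both:
  - a complete (reduce) item [A → α .] (dot at the end), and
  - a shift item [B → β . c γ] (dot before a terminal).

Augment with E' → E and build the canonical LR(0) collection (I0 = CLOSURE({[E' → . E]}), then GOTO on every symbol after a dot until no new states appear). It has 11 states:
  I0: { [E → . ; L ;], [E → . L E ;], [E → . num E], [E → . num f], [E' → . E], [L → .] }  — shift, reduce
  I1: { [E → ; . L ;], [L → .] }  — reduce
  I2: { [E' → E .] }  — accept
  I3: { [E → . ; L ;], [E → . L E ;], [E → . num E], [E → . num f], [E → L . E ;], [L → .] }  — shift, reduce
  I4: { [E → . ; L ;], [E → . L E ;], [E → . num E], [E → . num f], [E → num . E], [E → num . f], [L → .] }  — shift, reduce
  I5: { [E → num E .] }  — reduce
  I6: { [E → num f .] }  — reduce
  I7: { [E → L E . ;] }  — shift
  I8: { [E → L E ; .] }  — reduce
  I9: { [E → ; L . ;] }  — shift
  I10: { [E → ; L ; .] }  — reduce

I0 contains reduce item [L → .] and shift items [E → . ; L ;], [E → . num E], [E → . num f] — shift-reduce conflict.
I3 contains reduce item [L → .] and shift items [E → . ; L ;], [E → . num E], [E → . num f] — shift-reduce conflict.
I4 contains reduce item [L → .] and shift items [E → . ; L ;], [E → . num E], [E → . num f], [E → num . f] — shift-reduce conflict.

Answer: Yes — I0: [L → .] vs [E → . ; L ;]; I3: [L → .] vs [E → . ; L ;]; I4: [L → .] vs [E → . ; L ;]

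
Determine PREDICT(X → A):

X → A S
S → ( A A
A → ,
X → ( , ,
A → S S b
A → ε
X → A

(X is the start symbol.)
PREDICT(X → A) = (FIRST(RHS) \ {ε}) ∪ (FOLLOW(X) if ε ∈ FIRST(RHS), i.e. RHS ⇒* ε)
FIRST(A) = { '(', ',', ε }
FIRST(A) = { '(', ',', ε }
ε ∈ FIRST(A) (the right-hand side is nullable), so add FOLLOW(X) = { $ }
PREDICT(X → A) = { $, '(', ',' }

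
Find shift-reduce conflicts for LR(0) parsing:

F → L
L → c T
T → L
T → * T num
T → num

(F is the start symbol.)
Augment with F' → F and build the canonical LR(0) collection (I0 = CLOSURE({[F' → . F]}), then GOTO on every symbol after a dot until no new states appear). It has 10 states:
  I0: { [F → . L], [F' → . F], [L → . c T] }  — shift
  I1: { [F' → F .] }  — accept
  I2: { [F → L .] }  — reduce
  I3: { [L → . c T], [L → c . T], [T → . * T num], [T → . L], [T → . num] }  — shift
  I4: { [L → . c T], [T → * . T num], [T → . * T num], [T → . L], [T → . num] }  — shift
  I5: { [T → L .] }  — reduce
  I6: { [L → c T .] }  — reduce
  I7: { [T → num .] }  — reduce
  I8: { [T → * T . num] }  — shift
  I9: { [T → * T num .] }  — reduce

No state contains both a complete item and a shift item.

Answer: No shift-reduce conflicts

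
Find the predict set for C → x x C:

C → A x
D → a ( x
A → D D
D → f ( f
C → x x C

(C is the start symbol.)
{ 'x' }

PREDICT(C → x x C) = (FIRST(RHS) \ {ε}) ∪ (FOLLOW(C) if ε ∈ FIRST(RHS), i.e. RHS ⇒* ε)
FIRST(x x C) = { 'x' }
ε ∉ FIRST(x x C), so FOLLOW(C) is not added.
PREDICT(C → x x C) = { 'x' }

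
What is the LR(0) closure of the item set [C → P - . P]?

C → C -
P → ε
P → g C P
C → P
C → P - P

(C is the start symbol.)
Start with: [C → P - . P]
  [C → P - . P] has the dot before P: add [P → .], [P → . g C P]
No further items can be added.

CLOSURE = { [C → P - . P], [P → . g C P], [P → .] }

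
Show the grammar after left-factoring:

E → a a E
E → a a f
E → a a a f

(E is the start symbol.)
E → a a E'
E' → E
E' → f
E' → a f

Left-factoring transforms A → αβ₁ | αβ₂ into A → αA' and A' → β₁ | β₂
(α is the longest common prefix among the alternatives). Repeat until
no nonterminal has two alternatives with a common prefix.

Round 1: E has alternatives sharing prefix 'a a'. Introduce E': E → a a E'
  Add: E' → E
  Add: E' → f
  Add: E' → a f

No remaining common prefixes — done.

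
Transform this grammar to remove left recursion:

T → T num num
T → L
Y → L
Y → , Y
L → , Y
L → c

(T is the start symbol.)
T → L T'
T' → num num T'
T' → ε
Y → L
Y → , Y
L → , Y
L → c

T is directly left-recursive. The standard transformation for
  A → A α₁ | ... | A α_m | β₁ | ... | β_n
is
  A  → β₁ A' | ... | β_n A'
  A' → α₁ A' | ... | α_m A' | ε

T → L becomes T → L T'
T → T num num becomes T' → num num T'
Add T' → ε

Productions for other non-terminals are unchanged:
  Y → L
  Y → , Y
  L → , Y
  L → c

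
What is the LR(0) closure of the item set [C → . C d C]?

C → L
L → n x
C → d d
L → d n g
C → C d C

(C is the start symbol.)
To compute CLOSURE, for each item [A → α.Bβ] where B is a non-terminal, add [B → .γ] for all productions B → γ; repeat for the newly added items until nothing changes.

Start with: [C → . C d C]
  [C → . C d C] has the dot before C: add [C → . L], [C → . d d]
  [C → . L] has the dot before L: add [L → . n x], [L → . d n g]
No further items can be added.

CLOSURE = { [C → . C d C], [C → . L], [C → . d d], [L → . d n g], [L → . n x] }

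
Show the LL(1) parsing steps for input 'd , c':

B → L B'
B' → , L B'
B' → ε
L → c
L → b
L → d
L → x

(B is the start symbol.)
LL(1) parsing maintains a stack (initially the start symbol over $) and the input. At each step: if the stack top is a terminal, match it against the current input token; if it is a non-terminal N, replace it with the RHS of M[N, lookahead] (the unique production whose predict set contains the lookahead).

Stack is shown with the top on the left.

Stack     Input    Action
-------------------------
B $       d , c $  output B → L B'
L B' $    d , c $  output L → d
d B' $    d , c $  match 'd'
B' $      , c $    output B' → , L B'
, L B' $  , c $    match ','
L B' $    c $      output L → c
c B' $    c $      match 'c'
B' $      $        output B' → ε
$         $        accept

The string is accepted.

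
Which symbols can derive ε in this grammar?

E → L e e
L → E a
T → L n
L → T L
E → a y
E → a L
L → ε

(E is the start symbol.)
{ 'L' }

ε-productions: L → ε
So L is immediately nullable.
No further non-terminal can be added: every production for the remaining non-terminals contains a terminal or a non-nullable non-terminal.
Nullable = { 'L' }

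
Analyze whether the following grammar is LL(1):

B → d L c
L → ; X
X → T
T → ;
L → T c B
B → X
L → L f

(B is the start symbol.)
A grammar is LL(1) if for each non-terminal N with multiple productions, the predict sets of those productions are pairwise disjoint, where PREDICT(N → α) = (FIRST(α) \ {ε}) ∪ (FOLLOW(N) if α ⇒* ε).

Relevant sets:
  FIRST(X) = { ';' }
  FIRST(T) = { ';' }
  FIRST(L) = { ';' }

For B:
  PREDICT(B → d L c) = { 'd' }
  PREDICT(B → X) = { ';' }
For L:
  PREDICT(L → ';' X) = { ';' }
  PREDICT(L → T c B) = { ';' }
  PREDICT(L → L f) = { ';' }
X, T have a single production, so nothing to check there.

Conflict found: Predict set conflict for L: { ';' }
The grammar is NOT LL(1).

Answer: No. Predict set conflict for L: { ';' }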